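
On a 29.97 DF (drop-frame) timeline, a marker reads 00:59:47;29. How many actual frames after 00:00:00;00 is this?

Complete 10-minute blocks: 5, each 17982 frames → 89910.
Remaining 9 whole minutes in the current block: 1800 + 8 × 1798 = 16184 frames.
Within the current minute: 47 × 30 + 29 − 2 = 1437 (labels ;00/;01 skipped at this minute). Total = 89910 + 16184 + 1437 = 107531.

107531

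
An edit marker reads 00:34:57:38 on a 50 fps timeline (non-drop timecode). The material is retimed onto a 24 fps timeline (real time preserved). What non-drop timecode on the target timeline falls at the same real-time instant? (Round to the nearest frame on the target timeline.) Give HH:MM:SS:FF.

00:34:57:18

Source frame index: (0×3600 + 34×60 + 57) × 50 + 38 = 104888.
Real time: 104888 / (50) = 52444/25 s.
Target frame: (52444/25) × (24) = 1258656/25 ≈ 50346.240 → 50346.
At 24 labels/s: frame 50346 → 00:34:57:18.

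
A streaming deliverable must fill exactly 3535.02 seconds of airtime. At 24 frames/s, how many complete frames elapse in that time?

84840 frames

Frames = 3535.02 × 24 = 2121012/25 ≈ 84840.4800.
Complete frames: 84840.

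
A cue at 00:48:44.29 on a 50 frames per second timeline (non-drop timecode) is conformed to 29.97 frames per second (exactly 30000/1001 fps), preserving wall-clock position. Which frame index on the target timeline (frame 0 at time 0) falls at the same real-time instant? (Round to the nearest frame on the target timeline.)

Source frame index: (0×3600 + 48×60 + 44) × 50 + 29 = 146229.
Real time: 146229 / (50) = 146229/50 s.
Target frame: (146229/50) × (30000/1001) = 87737400/1001 ≈ 87649.750 → 87650.

frame 87650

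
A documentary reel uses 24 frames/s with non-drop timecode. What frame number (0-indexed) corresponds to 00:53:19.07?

Total seconds to the label: (0 × 3600 + 53 × 60 + 19) = 3199.
Frame index = 3199 × 24 + 7 = 76783.

frame 76783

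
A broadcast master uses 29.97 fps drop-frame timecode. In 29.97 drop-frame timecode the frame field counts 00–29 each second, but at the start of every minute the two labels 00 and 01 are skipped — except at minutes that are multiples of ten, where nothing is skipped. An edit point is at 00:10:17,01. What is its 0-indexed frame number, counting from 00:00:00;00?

18493

As if non-drop at 30 labels/s: (0 × 3600 + 10 × 60 + 17) × 30 + 1 = 18511.
Minute boundaries passed: 10; those not divisible by 10: 10 − 1 = 9; dropped labels = 2 × 9 = 18.
Actual frame index = 18511 − 18 = 18493.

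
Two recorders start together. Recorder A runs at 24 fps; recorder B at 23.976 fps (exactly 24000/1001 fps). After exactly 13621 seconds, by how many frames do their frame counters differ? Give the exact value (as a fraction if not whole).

A emits 24 × 13621 = 326904 frames; B emits 24000/1001 × 13621 = 326904000/1001.
Difference = 326904/1001 frames (≈ 326.5774); B is behind A.

326904/1001 frames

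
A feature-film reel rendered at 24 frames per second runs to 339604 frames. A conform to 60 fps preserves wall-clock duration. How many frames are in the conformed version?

849010 frames

Target frames = source frames × (target rate / source rate) = 339604 × (60)/(24) = 339604 × 5/2 = 849010.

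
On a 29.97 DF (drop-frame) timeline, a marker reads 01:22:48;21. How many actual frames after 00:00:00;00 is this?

148913

As if non-drop at 30 labels/s: (1 × 3600 + 22 × 60 + 48) × 30 + 21 = 149061.
Minute boundaries passed: 82; those not divisible by 10: 82 − 8 = 74; dropped labels = 2 × 74 = 148.
Actual frame index = 149061 − 148 = 148913.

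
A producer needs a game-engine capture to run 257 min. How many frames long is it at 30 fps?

462600 frames

257 min = 15420 s.
Frames = 15420 × 30 = 462600.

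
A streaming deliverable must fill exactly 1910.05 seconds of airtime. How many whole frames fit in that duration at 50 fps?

95502 frames

Frames = 1910.05 × 50 = 191005/2 ≈ 95502.5000.
Complete frames: 95502.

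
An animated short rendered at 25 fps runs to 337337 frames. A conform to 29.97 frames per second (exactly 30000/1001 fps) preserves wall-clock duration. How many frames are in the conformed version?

Target frames = source frames × (target rate / source rate) = 337337 × (30000/1001)/(25) = 337337 × 1200/1001 = 404400.

404400 frames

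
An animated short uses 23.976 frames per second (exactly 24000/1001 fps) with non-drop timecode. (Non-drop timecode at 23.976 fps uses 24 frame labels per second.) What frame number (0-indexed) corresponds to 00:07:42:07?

Total seconds to the label: (0 × 3600 + 7 × 60 + 42) = 462.
Frame index = 462 × 24 + 7 = 11095.

11095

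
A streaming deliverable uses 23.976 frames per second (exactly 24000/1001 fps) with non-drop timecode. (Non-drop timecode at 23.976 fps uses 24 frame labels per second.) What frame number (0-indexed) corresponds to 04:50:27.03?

Total seconds to the label: (4 × 3600 + 50 × 60 + 27) = 17427.
Frame index = 17427 × 24 + 3 = 418251.

frame 418251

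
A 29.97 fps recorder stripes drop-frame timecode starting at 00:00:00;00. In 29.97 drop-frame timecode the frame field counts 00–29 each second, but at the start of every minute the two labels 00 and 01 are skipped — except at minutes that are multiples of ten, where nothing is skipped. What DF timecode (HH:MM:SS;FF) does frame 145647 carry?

Ten DF minutes hold 17982 frames, so frame 145647 lies in block 8 (frames 143856–161837) with 1791 frames into that block.
The block's first minute is 1800 frames and the rest 1798 each; 1791 frames reaches minute 0, so 8 × 18 + 0 × 2 = 144 labels have been skipped so far.
Adding those back, label number 145647 + 144 = 145791 at 30 labels/s is 4859 s + 21 f = 1 h 20 min 59 s frame 21, i.e. 01:20:59;21.

01:20:59;21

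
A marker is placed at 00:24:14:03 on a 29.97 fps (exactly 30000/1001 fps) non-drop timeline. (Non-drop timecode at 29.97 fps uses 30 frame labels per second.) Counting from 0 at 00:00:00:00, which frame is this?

Total seconds to the label: (0 × 3600 + 24 × 60 + 14) = 1454.
Frame index = 1454 × 30 + 3 = 43623.

frame 43623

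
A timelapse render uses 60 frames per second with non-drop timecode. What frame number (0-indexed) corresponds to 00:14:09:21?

Total seconds to the label: (0 × 3600 + 14 × 60 + 9) = 849.
Frame index = 849 × 60 + 21 = 50961.

frame 50961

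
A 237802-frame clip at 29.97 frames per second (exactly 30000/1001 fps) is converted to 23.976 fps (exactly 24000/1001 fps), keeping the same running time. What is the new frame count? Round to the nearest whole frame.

Frames at target rate = 237802 × (24000/1001) / (30000/1001) = 951208/5 ≈ 190241.600.
Nearest whole frame: 190242.

190242 frames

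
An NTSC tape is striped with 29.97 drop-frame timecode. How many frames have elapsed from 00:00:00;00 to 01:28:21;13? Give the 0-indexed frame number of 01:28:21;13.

158883

As if non-drop at 30 labels/s: (1 × 3600 + 28 × 60 + 21) × 30 + 13 = 159043.
Minute boundaries passed: 88; those not divisible by 10: 88 − 8 = 80; dropped labels = 2 × 80 = 160.
Actual frame index = 159043 − 160 = 158883.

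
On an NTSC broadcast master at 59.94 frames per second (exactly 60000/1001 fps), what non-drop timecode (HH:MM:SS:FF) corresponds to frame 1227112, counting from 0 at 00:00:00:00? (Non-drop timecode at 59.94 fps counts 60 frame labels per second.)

1227112 ÷ 60 = 20451 full seconds, remainder 52 frames.
20451 s = 5 h 40 min 51 s.
Timecode: 05:40:51:52.

05:40:51:52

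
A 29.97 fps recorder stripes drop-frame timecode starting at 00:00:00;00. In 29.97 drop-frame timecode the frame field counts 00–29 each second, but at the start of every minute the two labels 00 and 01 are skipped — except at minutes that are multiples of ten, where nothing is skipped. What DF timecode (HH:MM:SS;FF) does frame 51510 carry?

Each 10-minute DF block holds 10 × 60 × 30 − 9 × 2 = 17982 frames. 51510 ÷ 17982 → 2 full blocks, remainder 15546.
Within the partial block the first minute is 1800 frames and each further minute 1798, so 8 further minute boundaries passed. Total skipped labels = 18 × 2 + 2 × 8 = 52.
Non-drop label index = 51510 + 52 = 51562; at 30 labels/s that is 00:28:38:22, i.e. DF 00:28:38;22.

00:28:38;22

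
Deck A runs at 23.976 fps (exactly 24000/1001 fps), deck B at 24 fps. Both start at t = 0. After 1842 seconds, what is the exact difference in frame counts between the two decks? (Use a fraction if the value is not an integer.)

44208/1001 frames

A emits 24000/1001 × 1842 = 44208000/1001 frames; B emits 24 × 1842 = 44208.
Difference = 44208/1001 frames (≈ 44.1638); B is ahead of A.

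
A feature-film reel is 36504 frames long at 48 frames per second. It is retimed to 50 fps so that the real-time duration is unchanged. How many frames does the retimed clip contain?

38025 frames

Target frames = source frames × (target rate / source rate) = 36504 × (50)/(48) = 36504 × 25/24 = 38025.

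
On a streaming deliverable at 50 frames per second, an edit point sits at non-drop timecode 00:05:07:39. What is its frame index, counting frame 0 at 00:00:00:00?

Total seconds to the label: (0 × 3600 + 5 × 60 + 7) = 307.
Frame index = 307 × 50 + 39 = 15389.

15389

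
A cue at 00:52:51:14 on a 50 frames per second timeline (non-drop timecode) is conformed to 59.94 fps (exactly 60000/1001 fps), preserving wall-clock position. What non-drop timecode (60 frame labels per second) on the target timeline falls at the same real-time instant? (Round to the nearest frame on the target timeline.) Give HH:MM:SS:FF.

Source frame index: (0×3600 + 52×60 + 51) × 50 + 14 = 158564.
Real time: 158564 / (50) = 79282/25 s.
Target frame: (79282/25) × (60000/1001) = 27182400/143 ≈ 190086.713 → 190087.
At 60 labels/s: frame 190087 → 00:52:48:07.

00:52:48:07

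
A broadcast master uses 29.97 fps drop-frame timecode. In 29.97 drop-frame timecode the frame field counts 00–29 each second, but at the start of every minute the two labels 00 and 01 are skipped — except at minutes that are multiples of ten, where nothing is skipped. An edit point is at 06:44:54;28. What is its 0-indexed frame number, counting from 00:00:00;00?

Complete 10-minute blocks: 40, each 17982 frames → 719280.
Remaining 4 whole minutes in the current block: 1800 + 3 × 1798 = 7194 frames.
Within the current minute: 54 × 30 + 28 − 2 = 1646 (labels ;00/;01 skipped at this minute). Total = 719280 + 7194 + 1646 = 728120.

728120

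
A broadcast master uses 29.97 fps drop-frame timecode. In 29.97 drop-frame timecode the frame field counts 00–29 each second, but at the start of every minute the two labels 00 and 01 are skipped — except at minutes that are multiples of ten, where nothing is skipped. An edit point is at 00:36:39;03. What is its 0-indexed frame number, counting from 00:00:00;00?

As if non-drop at 30 labels/s: (0 × 3600 + 36 × 60 + 39) × 30 + 3 = 65973.
Minute boundaries passed: 36; those not divisible by 10: 36 − 3 = 33; dropped labels = 2 × 33 = 66.
Actual frame index = 65973 − 66 = 65907.

65907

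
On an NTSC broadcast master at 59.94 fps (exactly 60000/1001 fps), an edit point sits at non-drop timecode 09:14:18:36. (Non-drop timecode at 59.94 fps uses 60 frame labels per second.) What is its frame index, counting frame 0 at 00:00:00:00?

Total seconds to the label: (9 × 3600 + 14 × 60 + 18) = 33258.
Frame index = 33258 × 60 + 36 = 1995516.

frame 1995516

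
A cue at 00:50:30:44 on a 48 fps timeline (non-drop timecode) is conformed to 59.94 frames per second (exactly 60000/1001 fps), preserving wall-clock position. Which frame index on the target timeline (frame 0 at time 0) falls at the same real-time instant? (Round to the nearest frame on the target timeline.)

frame 181673

Source frame index: (0×3600 + 50×60 + 30) × 48 + 44 = 145484.
Real time: 145484 / (48) = 36371/12 s.
Target frame: (36371/12) × (60000/1001) = 181855000/1001 ≈ 181673.327 → 181673.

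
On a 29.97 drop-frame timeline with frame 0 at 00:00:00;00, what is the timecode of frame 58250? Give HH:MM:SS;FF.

00:32:23;18

Each 10-minute DF block holds 10 × 60 × 30 − 9 × 2 = 17982 frames. 58250 ÷ 17982 → 3 full blocks, remainder 4304.
Within the partial block the first minute is 1800 frames and each further minute 1798, so 2 further minute boundaries passed. Total skipped labels = 18 × 3 + 2 × 2 = 58.
Non-drop label index = 58250 + 58 = 58308; at 30 labels/s that is 00:32:23:18, i.e. DF 00:32:23;18.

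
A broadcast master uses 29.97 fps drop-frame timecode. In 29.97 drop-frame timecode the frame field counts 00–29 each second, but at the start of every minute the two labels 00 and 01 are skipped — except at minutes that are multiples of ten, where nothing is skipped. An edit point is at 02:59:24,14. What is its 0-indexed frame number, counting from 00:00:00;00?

322610

Complete 10-minute blocks: 17, each 17982 frames → 305694.
Remaining 9 whole minutes in the current block: 1800 + 8 × 1798 = 16184 frames.
Within the current minute: 24 × 30 + 14 − 2 = 732 (labels ;00/;01 skipped at this minute). Total = 305694 + 16184 + 732 = 322610.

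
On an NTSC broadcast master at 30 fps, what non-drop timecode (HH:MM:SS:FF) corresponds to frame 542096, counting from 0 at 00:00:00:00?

05:01:09:26

542096 ÷ 30 = 18069 full seconds, remainder 26 frames.
18069 s = 5 h 1 min 9 s.
Timecode: 05:01:09:26.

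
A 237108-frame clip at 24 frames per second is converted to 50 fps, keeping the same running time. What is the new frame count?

Target frames = source frames × (target rate / source rate) = 237108 × (50)/(24) = 237108 × 25/12 = 493975.

493975 frames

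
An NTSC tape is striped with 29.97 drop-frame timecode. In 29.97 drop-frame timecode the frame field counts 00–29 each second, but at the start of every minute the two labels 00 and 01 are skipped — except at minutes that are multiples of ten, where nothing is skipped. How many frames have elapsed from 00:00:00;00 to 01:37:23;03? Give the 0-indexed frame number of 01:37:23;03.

Complete 10-minute blocks: 9, each 17982 frames → 161838.
Remaining 7 whole minutes in the current block: 1800 + 6 × 1798 = 12588 frames.
Within the current minute: 23 × 30 + 3 − 2 = 691 (labels ;00/;01 skipped at this minute). Total = 161838 + 12588 + 691 = 175117.

175117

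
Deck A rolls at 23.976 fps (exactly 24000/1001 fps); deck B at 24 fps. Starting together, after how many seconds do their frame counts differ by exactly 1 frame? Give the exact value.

1001/24 seconds

The gap grows by |24 − 24000/1001| = 24/1001 frames per second.
Time for a 1-frame gap: 1 ÷ (24/1001) = 1001/24 s.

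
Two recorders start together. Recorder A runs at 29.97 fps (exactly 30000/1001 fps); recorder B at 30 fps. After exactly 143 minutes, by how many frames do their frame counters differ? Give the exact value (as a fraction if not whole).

143 min = 8580 s.
A emits 30000/1001 × 8580 = 1800000/7 frames; B emits 30 × 8580 = 257400.
Difference = 1800/7 frames (≈ 257.1429); B is ahead of A.

1800/7 frames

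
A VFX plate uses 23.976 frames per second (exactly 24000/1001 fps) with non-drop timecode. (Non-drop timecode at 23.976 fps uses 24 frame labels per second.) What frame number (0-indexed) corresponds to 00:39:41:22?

Total seconds to the label: (0 × 3600 + 39 × 60 + 41) = 2381.
Frame index = 2381 × 24 + 22 = 57166.

frame 57166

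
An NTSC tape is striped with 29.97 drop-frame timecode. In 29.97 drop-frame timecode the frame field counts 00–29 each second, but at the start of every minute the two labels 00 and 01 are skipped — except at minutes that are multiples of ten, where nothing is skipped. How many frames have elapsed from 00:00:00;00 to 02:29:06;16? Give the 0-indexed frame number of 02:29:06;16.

As if non-drop at 30 labels/s: (2 × 3600 + 29 × 60 + 6) × 30 + 16 = 268396.
Minute boundaries passed: 149; those not divisible by 10: 149 − 14 = 135; dropped labels = 2 × 135 = 270.
Actual frame index = 268396 − 270 = 268126.

268126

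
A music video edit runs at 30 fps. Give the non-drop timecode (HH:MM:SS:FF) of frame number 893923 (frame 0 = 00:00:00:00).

08:16:37:13

893923 ÷ 30 = 29797 full seconds, remainder 13 frames.
29797 s = 8 h 16 min 37 s.
Timecode: 08:16:37:13.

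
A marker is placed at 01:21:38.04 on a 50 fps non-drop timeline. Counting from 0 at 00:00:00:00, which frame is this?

244904

Total seconds to the label: (1 × 3600 + 21 × 60 + 38) = 4898.
Frame index = 4898 × 50 + 4 = 244904.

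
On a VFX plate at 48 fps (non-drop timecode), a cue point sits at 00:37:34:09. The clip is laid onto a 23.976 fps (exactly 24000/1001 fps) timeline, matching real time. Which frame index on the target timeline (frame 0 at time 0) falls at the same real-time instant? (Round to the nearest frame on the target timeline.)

frame 54046

Source frame index: (0×3600 + 37×60 + 34) × 48 + 9 = 108201.
Real time: 108201 / (48) = 36067/16 s.
Target frame: (36067/16) × (24000/1001) = 54100500/1001 ≈ 54046.454 → 54046.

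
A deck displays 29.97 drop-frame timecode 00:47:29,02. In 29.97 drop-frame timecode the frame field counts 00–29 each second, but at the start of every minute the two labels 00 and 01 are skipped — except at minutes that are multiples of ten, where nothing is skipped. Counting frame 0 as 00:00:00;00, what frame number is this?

As if non-drop at 30 labels/s: (0 × 3600 + 47 × 60 + 29) × 30 + 2 = 85472.
Minute boundaries passed: 47; those not divisible by 10: 47 − 4 = 43; dropped labels = 2 × 43 = 86.
Actual frame index = 85472 − 86 = 85386.

85386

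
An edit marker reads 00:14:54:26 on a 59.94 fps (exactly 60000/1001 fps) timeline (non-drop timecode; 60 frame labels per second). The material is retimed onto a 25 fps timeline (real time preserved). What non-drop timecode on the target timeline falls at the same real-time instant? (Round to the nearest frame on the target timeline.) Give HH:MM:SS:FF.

Source frame index: (0×3600 + 14×60 + 54) × 60 + 26 = 53666.
Real time: 53666 / (60000/1001) = 26859833/30000 s.
Target frame: (26859833/30000) × (25) = 26859833/1200 ≈ 22383.194 → 22383.
At 25 labels/s: frame 22383 → 00:14:55:08.

00:14:55:08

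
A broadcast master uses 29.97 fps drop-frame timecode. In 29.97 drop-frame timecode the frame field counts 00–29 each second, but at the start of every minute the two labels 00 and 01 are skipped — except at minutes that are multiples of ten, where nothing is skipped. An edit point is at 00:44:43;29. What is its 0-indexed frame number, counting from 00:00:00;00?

As if non-drop at 30 labels/s: (0 × 3600 + 44 × 60 + 43) × 30 + 29 = 80519.
Minute boundaries passed: 44; those not divisible by 10: 44 − 4 = 40; dropped labels = 2 × 40 = 80.
Actual frame index = 80519 − 80 = 80439.

80439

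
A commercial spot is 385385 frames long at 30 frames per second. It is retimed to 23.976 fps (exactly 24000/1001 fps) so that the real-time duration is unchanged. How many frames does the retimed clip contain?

Target frames = source frames × (target rate / source rate) = 385385 × (24000/1001)/(30) = 385385 × 800/1001 = 308000.

308000 frames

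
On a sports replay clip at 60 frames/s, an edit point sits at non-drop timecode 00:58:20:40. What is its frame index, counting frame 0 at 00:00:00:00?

frame 210040

Total seconds to the label: (0 × 3600 + 58 × 60 + 20) = 3500.
Frame index = 3500 × 60 + 40 = 210040.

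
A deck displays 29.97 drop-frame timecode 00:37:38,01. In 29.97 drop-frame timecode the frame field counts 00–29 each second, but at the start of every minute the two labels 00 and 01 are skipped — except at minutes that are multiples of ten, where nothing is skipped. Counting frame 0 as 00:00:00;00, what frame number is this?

As if non-drop at 30 labels/s: (0 × 3600 + 37 × 60 + 38) × 30 + 1 = 67741.
Minute boundaries passed: 37; those not divisible by 10: 37 − 3 = 34; dropped labels = 2 × 34 = 68.
Actual frame index = 67741 − 68 = 67673.

67673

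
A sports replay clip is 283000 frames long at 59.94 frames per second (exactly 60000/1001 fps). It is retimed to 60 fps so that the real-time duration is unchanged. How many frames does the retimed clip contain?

283283 frames

Target frames = source frames × (target rate / source rate) = 283000 × (60)/(60000/1001) = 283000 × 1001/1000 = 283283.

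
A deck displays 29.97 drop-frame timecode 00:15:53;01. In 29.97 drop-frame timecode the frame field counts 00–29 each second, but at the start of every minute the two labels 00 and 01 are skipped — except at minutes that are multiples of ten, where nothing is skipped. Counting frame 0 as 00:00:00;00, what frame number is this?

28563

As if non-drop at 30 labels/s: (0 × 3600 + 15 × 60 + 53) × 30 + 1 = 28591.
Minute boundaries passed: 15; those not divisible by 10: 15 − 1 = 14; dropped labels = 2 × 14 = 28.
Actual frame index = 28591 − 28 = 28563.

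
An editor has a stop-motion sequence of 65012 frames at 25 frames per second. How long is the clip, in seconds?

Running time = 65012 / (25) = 2600.48 s.

2600.48 seconds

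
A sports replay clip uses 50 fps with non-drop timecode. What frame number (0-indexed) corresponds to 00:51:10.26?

153526

Total seconds to the label: (0 × 3600 + 51 × 60 + 10) = 3070.
Frame index = 3070 × 50 + 26 = 153526.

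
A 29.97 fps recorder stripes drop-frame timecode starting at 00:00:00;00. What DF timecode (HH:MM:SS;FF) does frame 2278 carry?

Ten DF minutes hold 17982 frames, so frame 2278 lies in block 0 (frames 0–17981) with 2278 frames into that block.
The block's first minute is 1800 frames and the rest 1798 each; 2278 frames reaches minute 1, so 0 × 18 + 1 × 2 = 2 labels have been skipped so far.
Adding those back, label number 2278 + 2 = 2280 at 30 labels/s is 76 s + 0 f = 0 h 1 min 16 s frame 0, i.e. 00:01:16;00.

00:01:16;00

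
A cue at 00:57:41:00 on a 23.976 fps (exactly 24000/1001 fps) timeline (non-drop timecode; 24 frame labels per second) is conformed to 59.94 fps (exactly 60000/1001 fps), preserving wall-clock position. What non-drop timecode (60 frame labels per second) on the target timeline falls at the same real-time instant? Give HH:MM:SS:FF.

00:57:41:00

Source frame index: (0×3600 + 57×60 + 41) × 24 + 0 = 83064.
Real time: 83064 / (24000/1001) = 3464461/1000 s.
Target frame: (3464461/1000) × (60000/1001) = 207660.
At 60 labels/s: frame 207660 → 00:57:41:00.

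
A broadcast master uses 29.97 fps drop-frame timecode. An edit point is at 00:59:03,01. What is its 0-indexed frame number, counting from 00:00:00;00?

106183

Complete 10-minute blocks: 5, each 17982 frames → 89910.
Remaining 9 whole minutes in the current block: 1800 + 8 × 1798 = 16184 frames.
Within the current minute: 3 × 30 + 1 − 2 = 89 (labels ;00/;01 skipped at this minute). Total = 89910 + 16184 + 89 = 106183.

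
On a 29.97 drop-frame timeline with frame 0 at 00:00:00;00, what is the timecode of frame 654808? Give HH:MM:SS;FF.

06:04:08;24

Ten DF minutes hold 17982 frames, so frame 654808 lies in block 36 (frames 647352–665333) with 7456 frames into that block.
The block's first minute is 1800 frames and the rest 1798 each; 7456 frames reaches minute 4, so 36 × 18 + 4 × 2 = 656 labels have been skipped so far.
Adding those back, label number 654808 + 656 = 655464 at 30 labels/s is 21848 s + 24 f = 6 h 4 min 8 s frame 24, i.e. 06:04:08;24.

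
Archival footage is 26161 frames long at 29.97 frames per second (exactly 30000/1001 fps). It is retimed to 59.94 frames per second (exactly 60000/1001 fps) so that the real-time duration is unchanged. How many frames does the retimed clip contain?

Target frames = source frames × (target rate / source rate) = 26161 × (60000/1001)/(30000/1001) = 26161 × 2 = 52322.

52322 frames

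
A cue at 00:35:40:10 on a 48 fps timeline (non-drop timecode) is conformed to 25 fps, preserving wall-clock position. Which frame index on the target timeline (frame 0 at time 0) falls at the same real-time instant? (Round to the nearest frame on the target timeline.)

Source frame index: (0×3600 + 35×60 + 40) × 48 + 10 = 102730.
Real time: 102730 / (48) = 51365/24 s.
Target frame: (51365/24) × (25) = 1284125/24 ≈ 53505.208 → 53505.

frame 53505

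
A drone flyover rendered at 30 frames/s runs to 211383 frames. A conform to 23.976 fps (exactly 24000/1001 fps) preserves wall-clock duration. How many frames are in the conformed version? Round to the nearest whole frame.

168937 frames

Frames at target rate = 211383 × (24000/1001) / (30) = 169106400/1001 ≈ 168937.463.
Nearest whole frame: 168937.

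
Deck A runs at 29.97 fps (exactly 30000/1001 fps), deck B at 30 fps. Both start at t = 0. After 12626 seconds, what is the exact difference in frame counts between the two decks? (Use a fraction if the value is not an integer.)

378780/1001 frames

A emits 30000/1001 × 12626 = 378780000/1001 frames; B emits 30 × 12626 = 378780.
Difference = 378780/1001 frames (≈ 378.4016); B is ahead of A.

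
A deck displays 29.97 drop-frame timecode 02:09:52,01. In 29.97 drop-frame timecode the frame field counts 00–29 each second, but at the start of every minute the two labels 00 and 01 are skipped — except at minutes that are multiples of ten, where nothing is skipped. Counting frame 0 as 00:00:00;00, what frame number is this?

Complete 10-minute blocks: 12, each 17982 frames → 215784.
Remaining 9 whole minutes in the current block: 1800 + 8 × 1798 = 16184 frames.
Within the current minute: 52 × 30 + 1 − 2 = 1559 (labels ;00/;01 skipped at this minute). Total = 215784 + 16184 + 1559 = 233527.

233527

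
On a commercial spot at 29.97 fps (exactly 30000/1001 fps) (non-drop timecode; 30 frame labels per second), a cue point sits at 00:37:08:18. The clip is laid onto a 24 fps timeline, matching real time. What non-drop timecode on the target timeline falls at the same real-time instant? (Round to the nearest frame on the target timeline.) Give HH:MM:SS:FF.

Source frame index: (0×3600 + 37×60 + 8) × 30 + 18 = 66858.
Real time: 66858 / (30000/1001) = 11154143/5000 s.
Target frame: (11154143/5000) × (24) = 33462429/625 ≈ 53539.886 → 53540.
At 24 labels/s: frame 53540 → 00:37:10:20.

00:37:10:20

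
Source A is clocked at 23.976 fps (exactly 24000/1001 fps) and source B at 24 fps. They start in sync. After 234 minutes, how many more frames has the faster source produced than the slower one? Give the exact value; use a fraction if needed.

25920/77 frames

234 min = 14040 s.
A emits 24000/1001 × 14040 = 25920000/77 frames; B emits 24 × 14040 = 336960.
Difference = 25920/77 frames (≈ 336.6234); B is ahead of A.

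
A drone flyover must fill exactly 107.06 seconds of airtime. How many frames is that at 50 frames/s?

5353 frames

Frames = 107.06 × 50 = 5353.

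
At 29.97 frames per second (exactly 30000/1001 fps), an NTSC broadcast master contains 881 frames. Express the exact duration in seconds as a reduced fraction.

881881/30000 seconds

Running time = 881 ÷ (30000/1001) = 881 × 1001/30000 = 881881/30000 s.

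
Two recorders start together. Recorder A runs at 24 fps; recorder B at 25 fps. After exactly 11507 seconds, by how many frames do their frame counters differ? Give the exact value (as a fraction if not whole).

11507 frames

A emits 24 × 11507 = 276168 frames; B emits 25 × 11507 = 287675.
Difference = 11507 frames; B is ahead of A.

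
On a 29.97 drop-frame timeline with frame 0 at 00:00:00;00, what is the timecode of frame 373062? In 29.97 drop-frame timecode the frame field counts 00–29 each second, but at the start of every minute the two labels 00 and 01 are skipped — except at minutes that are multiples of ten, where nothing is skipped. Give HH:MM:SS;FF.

03:27:27;26

Each 10-minute DF block holds 10 × 60 × 30 − 9 × 2 = 17982 frames. 373062 ÷ 17982 → 20 full blocks, remainder 13422.
Within the partial block the first minute is 1800 frames and each further minute 1798, so 7 further minute boundaries passed. Total skipped labels = 18 × 20 + 2 × 7 = 374.
Non-drop label index = 373062 + 374 = 373436; at 30 labels/s that is 03:27:27:26, i.e. DF 03:27:27;26.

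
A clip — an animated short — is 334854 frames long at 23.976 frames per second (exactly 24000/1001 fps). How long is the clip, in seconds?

13966.20225 seconds

Running time = 334854 / (24000/1001) = 13966.20225 s.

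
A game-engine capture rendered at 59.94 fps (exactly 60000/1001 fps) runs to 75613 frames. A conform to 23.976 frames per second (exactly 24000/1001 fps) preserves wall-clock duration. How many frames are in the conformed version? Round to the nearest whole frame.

30245 frames

Frames at target rate = 75613 × (24000/1001) / (60000/1001) = 151226/5 ≈ 30245.200.
Nearest whole frame: 30245.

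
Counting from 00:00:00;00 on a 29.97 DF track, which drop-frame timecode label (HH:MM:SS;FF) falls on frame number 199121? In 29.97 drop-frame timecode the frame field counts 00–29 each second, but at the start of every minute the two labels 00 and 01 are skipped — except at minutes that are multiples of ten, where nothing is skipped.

Each 10-minute DF block holds 10 × 60 × 30 − 9 × 2 = 17982 frames. 199121 ÷ 17982 → 11 full blocks, remainder 1319.
Within the partial block the first minute is 1800 frames and each further minute 1798, so 0 further minute boundaries passed. Total skipped labels = 18 × 11 + 2 × 0 = 198.
Non-drop label index = 199121 + 198 = 199319; at 30 labels/s that is 01:50:43:29, i.e. DF 01:50:43;29.

01:50:43;29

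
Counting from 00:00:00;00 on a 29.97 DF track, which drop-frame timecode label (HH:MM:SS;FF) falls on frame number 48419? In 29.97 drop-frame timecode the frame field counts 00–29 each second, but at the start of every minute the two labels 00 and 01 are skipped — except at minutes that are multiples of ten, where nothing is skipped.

00:26:55;17

Each 10-minute DF block holds 10 × 60 × 30 − 9 × 2 = 17982 frames. 48419 ÷ 17982 → 2 full blocks, remainder 12455.
Within the partial block the first minute is 1800 frames and each further minute 1798, so 6 further minute boundaries passed. Total skipped labels = 18 × 2 + 2 × 6 = 48.
Non-drop label index = 48419 + 48 = 48467; at 30 labels/s that is 00:26:55:17, i.e. DF 00:26:55;17.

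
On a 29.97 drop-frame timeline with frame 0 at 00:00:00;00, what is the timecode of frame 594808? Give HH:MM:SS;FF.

Ten DF minutes hold 17982 frames, so frame 594808 lies in block 33 (frames 593406–611387) with 1402 frames into that block.
The block's first minute is 1800 frames and the rest 1798 each; 1402 frames reaches minute 0, so 33 × 18 + 0 × 2 = 594 labels have been skipped so far.
Adding those back, label number 594808 + 594 = 595402 at 30 labels/s is 19846 s + 22 f = 5 h 30 min 46 s frame 22, i.e. 05:30:46;22.

05:30:46;22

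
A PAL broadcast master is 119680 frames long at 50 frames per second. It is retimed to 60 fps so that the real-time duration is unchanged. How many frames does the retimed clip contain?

143616 frames

Target frames = source frames × (target rate / source rate) = 119680 × (60)/(50) = 119680 × 6/5 = 143616.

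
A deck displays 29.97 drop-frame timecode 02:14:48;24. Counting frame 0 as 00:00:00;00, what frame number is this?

Complete 10-minute blocks: 13, each 17982 frames → 233766.
Remaining 4 whole minutes in the current block: 1800 + 3 × 1798 = 7194 frames.
Within the current minute: 48 × 30 + 24 − 2 = 1462 (labels ;00/;01 skipped at this minute). Total = 233766 + 7194 + 1462 = 242422.

242422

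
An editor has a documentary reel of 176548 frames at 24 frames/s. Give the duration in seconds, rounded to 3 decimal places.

7356.167 seconds

Running time = 176548 × 1/24 = 44137/6 s ≈ 7356.167 s.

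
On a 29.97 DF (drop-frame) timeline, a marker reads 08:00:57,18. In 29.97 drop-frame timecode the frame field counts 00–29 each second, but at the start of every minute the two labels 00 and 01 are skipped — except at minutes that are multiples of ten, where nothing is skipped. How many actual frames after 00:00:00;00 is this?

Complete 10-minute blocks: 48, each 17982 frames → 863136.
Remaining 0 whole minutes in the current block: 0 frames.
Within the current minute: 57 × 30 + 18 = 1728. Total = 863136 + 0 + 1728 = 864864.

864864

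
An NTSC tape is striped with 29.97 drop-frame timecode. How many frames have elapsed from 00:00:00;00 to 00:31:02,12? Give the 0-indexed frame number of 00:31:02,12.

As if non-drop at 30 labels/s: (0 × 3600 + 31 × 60 + 2) × 30 + 12 = 55872.
Minute boundaries passed: 31; those not divisible by 10: 31 − 3 = 28; dropped labels = 2 × 28 = 56.
Actual frame index = 55872 − 56 = 55816.

55816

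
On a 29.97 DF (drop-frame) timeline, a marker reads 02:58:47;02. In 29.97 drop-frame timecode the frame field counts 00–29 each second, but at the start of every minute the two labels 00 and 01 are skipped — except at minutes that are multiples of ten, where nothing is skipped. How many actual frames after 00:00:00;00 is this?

321490

Complete 10-minute blocks: 17, each 17982 frames → 305694.
Remaining 8 whole minutes in the current block: 1800 + 7 × 1798 = 14386 frames.
Within the current minute: 47 × 30 + 2 − 2 = 1410 (labels ;00/;01 skipped at this minute). Total = 305694 + 14386 + 1410 = 321490.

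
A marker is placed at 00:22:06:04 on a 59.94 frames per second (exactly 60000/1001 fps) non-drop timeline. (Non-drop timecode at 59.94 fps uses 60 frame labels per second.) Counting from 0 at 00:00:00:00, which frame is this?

Total seconds to the label: (0 × 3600 + 22 × 60 + 6) = 1326.
Frame index = 1326 × 60 + 4 = 79564.

79564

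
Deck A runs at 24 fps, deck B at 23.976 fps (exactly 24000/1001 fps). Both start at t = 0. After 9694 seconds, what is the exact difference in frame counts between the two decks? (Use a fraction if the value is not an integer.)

232656/1001 frames

A emits 24 × 9694 = 232656 frames; B emits 24000/1001 × 9694 = 232656000/1001.
Difference = 232656/1001 frames (≈ 232.4236); B is behind A.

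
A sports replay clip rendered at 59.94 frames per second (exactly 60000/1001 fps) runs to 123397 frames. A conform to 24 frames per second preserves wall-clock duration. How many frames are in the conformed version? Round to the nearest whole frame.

Frames at target rate = 123397 × (24) / (60000/1001) = 123520397/2500 ≈ 49408.159.
Nearest whole frame: 49408.

49408 frames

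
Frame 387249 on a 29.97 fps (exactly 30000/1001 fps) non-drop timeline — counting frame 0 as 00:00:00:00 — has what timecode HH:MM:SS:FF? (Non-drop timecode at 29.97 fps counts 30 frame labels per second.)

387249 ÷ 30 = 12908 full seconds, remainder 9 frames.
12908 s = 3 h 35 min 8 s.
Timecode: 03:35:08:09.

03:35:08:09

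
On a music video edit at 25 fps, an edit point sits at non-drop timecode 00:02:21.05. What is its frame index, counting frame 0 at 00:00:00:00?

Total seconds to the label: (0 × 3600 + 2 × 60 + 21) = 141.
Frame index = 141 × 25 + 5 = 3530.

3530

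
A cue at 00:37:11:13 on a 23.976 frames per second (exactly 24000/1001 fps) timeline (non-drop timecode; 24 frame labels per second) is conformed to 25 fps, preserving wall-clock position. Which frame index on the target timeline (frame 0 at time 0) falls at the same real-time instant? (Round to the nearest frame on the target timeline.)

frame 55844

Source frame index: (0×3600 + 37×60 + 11) × 24 + 13 = 53557.
Real time: 53557 / (24000/1001) = 53610557/24000 s.
Target frame: (53610557/24000) × (25) = 53610557/960 ≈ 55844.330 → 55844.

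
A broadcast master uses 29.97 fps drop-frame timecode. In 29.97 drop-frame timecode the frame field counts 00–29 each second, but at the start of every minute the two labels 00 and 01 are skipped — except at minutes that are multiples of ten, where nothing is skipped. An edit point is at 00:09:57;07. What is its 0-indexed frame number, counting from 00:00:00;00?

17899

Complete 10-minute blocks: 0, each 17982 frames → 0.
Remaining 9 whole minutes in the current block: 1800 + 8 × 1798 = 16184 frames.
Within the current minute: 57 × 30 + 7 − 2 = 1715 (labels ;00/;01 skipped at this minute). Total = 0 + 16184 + 1715 = 17899.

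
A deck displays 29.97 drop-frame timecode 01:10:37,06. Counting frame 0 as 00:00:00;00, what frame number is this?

126990

As if non-drop at 30 labels/s: (1 × 3600 + 10 × 60 + 37) × 30 + 6 = 127116.
Minute boundaries passed: 70; those not divisible by 10: 70 − 7 = 63; dropped labels = 2 × 63 = 126.
Actual frame index = 127116 − 126 = 126990.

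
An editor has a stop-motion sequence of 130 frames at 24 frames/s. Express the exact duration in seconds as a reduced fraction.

65/12 seconds

Running time = 130 ÷ (24) = 130 × 1/24 = 65/12 s.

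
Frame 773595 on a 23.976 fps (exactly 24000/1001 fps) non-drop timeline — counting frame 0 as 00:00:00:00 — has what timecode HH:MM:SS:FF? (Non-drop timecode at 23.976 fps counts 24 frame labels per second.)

08:57:13:03

773595 ÷ 24 = 32233 full seconds, remainder 3 frames.
32233 s = 8 h 57 min 13 s.
Timecode: 08:57:13:03.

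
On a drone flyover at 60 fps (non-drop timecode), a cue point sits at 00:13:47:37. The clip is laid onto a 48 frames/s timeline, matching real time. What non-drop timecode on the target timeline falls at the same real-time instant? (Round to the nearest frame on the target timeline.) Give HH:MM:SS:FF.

Source frame index: (0×3600 + 13×60 + 47) × 60 + 37 = 49657.
Real time: 49657 / (60) = 49657/60 s.
Target frame: (49657/60) × (48) = 198628/5 ≈ 39725.600 → 39726.
At 48 labels/s: frame 39726 → 00:13:47:30.

00:13:47:30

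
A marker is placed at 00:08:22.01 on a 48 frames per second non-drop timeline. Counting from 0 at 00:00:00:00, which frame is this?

Total seconds to the label: (0 × 3600 + 8 × 60 + 22) = 502.
Frame index = 502 × 48 + 1 = 24097.

24097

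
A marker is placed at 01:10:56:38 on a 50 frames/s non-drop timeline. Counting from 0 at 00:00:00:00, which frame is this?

212838

Total seconds to the label: (1 × 3600 + 10 × 60 + 56) = 4256.
Frame index = 4256 × 50 + 38 = 212838.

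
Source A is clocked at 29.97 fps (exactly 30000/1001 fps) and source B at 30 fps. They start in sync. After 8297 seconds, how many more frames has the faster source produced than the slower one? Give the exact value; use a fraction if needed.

248910/1001 frames

A emits 30000/1001 × 8297 = 248910000/1001 frames; B emits 30 × 8297 = 248910.
Difference = 248910/1001 frames (≈ 248.6613); B is ahead of A.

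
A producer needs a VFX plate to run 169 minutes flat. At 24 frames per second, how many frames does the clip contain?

243360 frames

169 min = 10140 s.
Frames = 10140 × 24 = 243360.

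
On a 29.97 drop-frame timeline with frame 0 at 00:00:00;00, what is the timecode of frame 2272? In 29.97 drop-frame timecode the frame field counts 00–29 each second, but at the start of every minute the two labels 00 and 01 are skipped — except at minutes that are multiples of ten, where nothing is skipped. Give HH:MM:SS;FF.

00:01:15;24

Each 10-minute DF block holds 10 × 60 × 30 − 9 × 2 = 17982 frames. 2272 ÷ 17982 → 0 full blocks, remainder 2272.
Within the partial block the first minute is 1800 frames and each further minute 1798, so 1 further minute boundary passed. Total skipped labels = 18 × 0 + 2 × 1 = 2.
Non-drop label index = 2272 + 2 = 2274; at 30 labels/s that is 00:01:15:24, i.e. DF 00:01:15;24.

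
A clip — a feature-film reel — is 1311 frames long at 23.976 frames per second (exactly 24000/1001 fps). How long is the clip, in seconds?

54.679625 seconds

Running time = 1311 / (24000/1001) = 54.679625 s.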